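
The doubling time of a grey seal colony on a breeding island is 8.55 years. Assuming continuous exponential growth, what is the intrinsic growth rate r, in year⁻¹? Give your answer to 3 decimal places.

r = ln(2)/t_d = 0.6931/8.55 = 0.08107.

0.081 per year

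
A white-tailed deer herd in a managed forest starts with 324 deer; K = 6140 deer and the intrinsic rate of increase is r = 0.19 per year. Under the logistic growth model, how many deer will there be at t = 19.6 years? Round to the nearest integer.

4284 deer

A = (K − N₀)/N₀ = (6140 − 324)/324 = 17.951.
N(t) = K/(1 + A·e^(−rt)) = 6140/(1 + 17.951×e^(−0.19×19.6)).
e^(−3.724) = 0.024137; denominator = 1 + 17.951×0.024137 = 1.4333.
N = 6140/1.4333 = 4283.89.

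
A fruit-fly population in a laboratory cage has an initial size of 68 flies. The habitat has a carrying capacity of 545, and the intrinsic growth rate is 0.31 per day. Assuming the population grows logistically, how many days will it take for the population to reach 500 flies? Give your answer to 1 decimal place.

14.1 days

A = (K − N₀)/N₀ = (545 − 68)/68 = 7.0147.
Solve 545/(1 + 7.0147·e^(−0.31t)) = 500: 1 + 7.0147·e^(−0.31t) = 1.09, so e^(−0.31t) = 0.0128302.
−0.31·t = ln(0.0128302) = -4.356, so t = 4.356/0.31 = 14.051.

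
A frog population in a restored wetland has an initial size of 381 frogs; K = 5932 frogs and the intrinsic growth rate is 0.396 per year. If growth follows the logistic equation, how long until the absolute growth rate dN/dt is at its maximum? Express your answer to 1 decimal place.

Logistic growth is fastest at N = K/2 = 2966.
A = (K − N₀)/N₀ = 14.57. Set K/(1 + A·e^(−rt)) = K/2 → A·e^(−rt) = 1.
e^(−0.396t) = 1/14.57 = 0.0686363, so t = ln(14.57)/0.396 = 2.6789/0.396 = 6.765.

6.8 years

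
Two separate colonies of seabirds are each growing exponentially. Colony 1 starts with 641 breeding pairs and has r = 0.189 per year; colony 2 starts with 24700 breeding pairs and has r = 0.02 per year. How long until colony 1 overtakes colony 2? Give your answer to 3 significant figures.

Set 641·e^(0.189t) = 24700·e^(0.02t).
e^((0.189 − 0.02)t) = 24700/641 → e^(0.169·t) = 38.534.
0.169·t = ln(38.534) = 3.6515, so t = 3.6515/0.169 = 21.607.

21.6 years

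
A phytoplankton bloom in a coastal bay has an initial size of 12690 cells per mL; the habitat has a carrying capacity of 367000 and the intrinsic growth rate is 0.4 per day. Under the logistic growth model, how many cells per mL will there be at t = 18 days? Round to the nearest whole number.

A = (K − N₀)/N₀ = (367000 − 12690)/12690 = 27.92.
N(t) = K/(1 + A·e^(−rt)) = 367000/(1 + 27.92×e^(−0.4×18)).
e^(−7.2) = 0.00074659; denominator = 1 + 27.92×0.00074659 = 1.0208.
N = 367000/1.0208 = 359506.

359506 cells per mL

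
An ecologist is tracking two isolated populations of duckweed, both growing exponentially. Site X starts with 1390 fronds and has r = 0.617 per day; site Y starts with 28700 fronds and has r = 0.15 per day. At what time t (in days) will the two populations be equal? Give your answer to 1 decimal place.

Set 1390·e^(0.617t) = 28700·e^(0.15t).
e^((0.617 − 0.15)t) = 28700/1390 → e^(0.467·t) = 20.647.
0.467·t = ln(20.647) = 3.0276, so t = 3.0276/0.467 = 6.4831.

6.5 days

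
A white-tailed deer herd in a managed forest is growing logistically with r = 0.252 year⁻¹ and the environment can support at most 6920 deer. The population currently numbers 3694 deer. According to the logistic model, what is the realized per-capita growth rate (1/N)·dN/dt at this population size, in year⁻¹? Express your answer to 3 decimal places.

0.117 per year

(1/N)·dN/dt = r(1 − N/K) = 0.252 × (1 − 3694/6920).
= 0.252 × 0.46618 = 0.11748.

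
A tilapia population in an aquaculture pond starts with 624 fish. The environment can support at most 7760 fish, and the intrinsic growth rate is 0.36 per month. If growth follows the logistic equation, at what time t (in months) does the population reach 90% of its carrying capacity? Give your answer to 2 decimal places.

A = (K − N₀)/N₀ = (7760 − 624)/624 = 11.436.
Solve 7760/(1 + 11.436·e^(−0.36t)) = 6984: 1 + 11.436·e^(−0.36t) = 1.1111, so e^(−0.36t) = 0.00971599.
−0.36·t = ln(0.00971599) = -4.634, so t = 4.634/0.36 = 12.872.

12.87 months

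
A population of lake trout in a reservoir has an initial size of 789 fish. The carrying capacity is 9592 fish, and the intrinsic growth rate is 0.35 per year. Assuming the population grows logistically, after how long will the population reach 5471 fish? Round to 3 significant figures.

A = (K − N₀)/N₀ = (9592 − 789)/789 = 11.157.
Solve 9592/(1 + 11.157·e^(−0.35t)) = 5471: 1 + 11.157·e^(−0.35t) = 1.7532, so e^(−0.35t) = 0.0675122.
−0.35·t = ln(0.0675122) = -2.6954, so t = 2.6954/0.35 = 7.7013.

7.70 years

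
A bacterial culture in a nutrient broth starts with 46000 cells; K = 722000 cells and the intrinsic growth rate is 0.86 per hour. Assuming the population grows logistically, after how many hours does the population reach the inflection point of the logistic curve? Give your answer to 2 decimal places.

Logistic growth is fastest at N = K/2 = 361000.
A = (K − N₀)/N₀ = 14.696. Set K/(1 + A·e^(−rt)) = K/2 → A·e^(−rt) = 1.
e^(−0.86t) = 1/14.696 = 0.0680473, so t = ln(14.696)/0.86 = 2.6876/0.86 = 3.1251.

3.13 hours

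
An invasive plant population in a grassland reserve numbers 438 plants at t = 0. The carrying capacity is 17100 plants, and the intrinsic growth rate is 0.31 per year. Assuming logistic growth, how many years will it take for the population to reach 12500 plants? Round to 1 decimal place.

A = (K − N₀)/N₀ = (17100 − 438)/438 = 38.041.
Solve 17100/(1 + 38.041·e^(−0.31t)) = 12500: 1 + 38.041·e^(−0.31t) = 1.368, so e^(−0.31t) = 0.00967375.
−0.31·t = ln(0.00967375) = -4.6383, so t = 4.6383/0.31 = 14.962.

15.0 years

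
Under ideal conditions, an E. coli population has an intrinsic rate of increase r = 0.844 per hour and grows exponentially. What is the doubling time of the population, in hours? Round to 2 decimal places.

Doubling time t_d = ln(2)/r = 0.6931/0.844 = 0.82126.

0.82 hours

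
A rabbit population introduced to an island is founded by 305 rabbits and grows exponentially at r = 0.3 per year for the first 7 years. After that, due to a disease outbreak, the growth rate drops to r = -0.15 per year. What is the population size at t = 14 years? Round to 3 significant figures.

872 rabbits

Phase 1: N(7) = 305·e^(0.3×7) = 305·e^2.1 = 2490.68.
Phase 2 runs for 14 − 7 = 7 years at r = -0.15.
N(14) = 2490.68·e^(-0.15×7) = 2490.68·e^-1.05 = 871.584.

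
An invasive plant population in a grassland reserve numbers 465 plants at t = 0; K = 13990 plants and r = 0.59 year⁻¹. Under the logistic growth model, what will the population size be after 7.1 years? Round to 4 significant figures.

A = (K − N₀)/N₀ = (13990 − 465)/465 = 29.086.
N(t) = K/(1 + A·e^(−rt)) = 13990/(1 + 29.086×e^(−0.59×7.1)).
e^(−4.189) = 0.015161; denominator = 1 + 29.086×0.015161 = 1.441.
N = 13990/1.441 = 9708.63.

9709 plants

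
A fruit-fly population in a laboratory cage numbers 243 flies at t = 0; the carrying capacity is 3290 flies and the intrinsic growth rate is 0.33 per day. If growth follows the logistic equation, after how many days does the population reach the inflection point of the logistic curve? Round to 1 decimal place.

7.7 days

Logistic growth is fastest at N = K/2 = 1645.
A = (K − N₀)/N₀ = 12.539. Set K/(1 + A·e^(−rt)) = K/2 → A·e^(−rt) = 1.
e^(−0.33t) = 1/12.539 = 0.0797506, so t = ln(12.539)/0.33 = 2.5289/0.33 = 7.6632.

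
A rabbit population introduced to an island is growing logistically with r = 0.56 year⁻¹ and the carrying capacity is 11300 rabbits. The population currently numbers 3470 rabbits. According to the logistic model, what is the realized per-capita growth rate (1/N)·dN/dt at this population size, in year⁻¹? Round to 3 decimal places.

0.388 per year

(1/N)·dN/dt = r(1 − N/K) = 0.56 × (1 − 3470/11300).
= 0.56 × 0.69292 = 0.38804.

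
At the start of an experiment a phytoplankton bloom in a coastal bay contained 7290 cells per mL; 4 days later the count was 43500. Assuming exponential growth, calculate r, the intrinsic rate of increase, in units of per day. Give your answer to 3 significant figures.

0.447 per day

From N(t) = N₀·e^(rt): e^(r·4) = 43500/7290 = 5.9671.
r·4 = ln(5.9671) = 1.7863, so r = 1.7863/4 = 0.44656.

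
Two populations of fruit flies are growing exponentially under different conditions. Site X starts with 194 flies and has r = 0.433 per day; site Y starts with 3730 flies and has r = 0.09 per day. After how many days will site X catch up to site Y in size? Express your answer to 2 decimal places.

Set 194·e^(0.433t) = 3730·e^(0.09t).
e^((0.433 − 0.09)t) = 3730/194 → e^(0.343·t) = 19.227.
0.343·t = ln(19.227) = 2.9563, so t = 2.9563/0.343 = 8.619.

8.62 days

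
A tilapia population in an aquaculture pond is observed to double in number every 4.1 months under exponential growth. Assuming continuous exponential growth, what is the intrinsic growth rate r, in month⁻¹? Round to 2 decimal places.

0.17 per month

r = ln(2)/t_d = 0.6931/4.1 = 0.16906.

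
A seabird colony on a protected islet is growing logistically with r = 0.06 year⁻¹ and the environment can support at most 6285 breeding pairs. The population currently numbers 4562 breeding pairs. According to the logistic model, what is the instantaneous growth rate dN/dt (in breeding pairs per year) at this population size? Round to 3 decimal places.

75.039 breeding pairs per year

dN/dt = rN(1 − N/K) = 0.06 × 4562 × (1 − 4562/6285).
1 − 4562/6285 = 0.27414; dN/dt = 0.06 × 4562 × 0.27414 = 75.039.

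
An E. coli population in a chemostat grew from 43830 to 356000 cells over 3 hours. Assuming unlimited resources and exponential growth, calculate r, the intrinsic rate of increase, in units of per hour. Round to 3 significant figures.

0.698 per hour

From N(t) = N₀·e^(rt): e^(r·3) = 356000/43830 = 8.1223.
r·3 = ln(8.1223) = 2.0946, so r = 2.0946/3 = 0.6982.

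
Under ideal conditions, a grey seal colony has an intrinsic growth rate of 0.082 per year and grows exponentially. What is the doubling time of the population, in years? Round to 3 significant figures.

8.45 years

Doubling time t_d = ln(2)/r = 0.6931/0.082 = 8.453.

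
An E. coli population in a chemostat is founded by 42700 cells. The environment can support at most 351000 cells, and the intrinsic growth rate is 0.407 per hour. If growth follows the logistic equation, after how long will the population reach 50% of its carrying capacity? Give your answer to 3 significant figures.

A = (K − N₀)/N₀ = (351000 − 42700)/42700 = 7.2201.
Solve 351000/(1 + 7.2201·e^(−0.407t)) = 175500: 1 + 7.2201·e^(−0.407t) = 2, so e^(−0.407t) = 0.138501.
−0.407·t = ln(0.138501) = -1.9769, so t = 1.9769/0.407 = 4.8572.

4.86 hours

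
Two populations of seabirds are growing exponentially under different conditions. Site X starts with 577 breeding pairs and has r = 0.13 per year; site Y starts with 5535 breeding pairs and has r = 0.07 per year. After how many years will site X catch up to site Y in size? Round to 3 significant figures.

Set 577·e^(0.13t) = 5535·e^(0.07t).
e^((0.13 − 0.07)t) = 5535/577 → e^(0.06·t) = 9.5927.
0.06·t = ln(9.5927) = 2.261, so t = 2.261/0.06 = 37.683.

37.7 years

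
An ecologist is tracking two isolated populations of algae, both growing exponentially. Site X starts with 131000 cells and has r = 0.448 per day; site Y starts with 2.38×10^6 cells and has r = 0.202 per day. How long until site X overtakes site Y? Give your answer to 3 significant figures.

11.8 days

Set 131000·e^(0.448t) = 2.38×10^6·e^(0.202t).
e^((0.448 − 0.202)t) = 2.38×10^6/131000 → e^(0.246·t) = 18.168.
0.246·t = ln(18.168) = 2.8997, so t = 2.8997/0.246 = 11.787.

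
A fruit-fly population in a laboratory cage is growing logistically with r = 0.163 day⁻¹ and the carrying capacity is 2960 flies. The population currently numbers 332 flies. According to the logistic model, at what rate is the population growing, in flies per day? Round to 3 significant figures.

dN/dt = rN(1 − N/K) = 0.163 × 332 × (1 − 332/2960).
1 − 332/2960 = 0.88784; dN/dt = 0.163 × 332 × 0.88784 = 48.046.

48.0 flies per day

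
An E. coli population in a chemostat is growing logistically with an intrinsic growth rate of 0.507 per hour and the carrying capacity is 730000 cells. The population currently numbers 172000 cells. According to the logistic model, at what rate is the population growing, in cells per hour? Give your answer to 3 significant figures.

66700 cells per hour

dN/dt = rN(1 − N/K) = 0.507 × 172000 × (1 − 172000/730000).
1 − 172000/730000 = 0.76438; dN/dt = 0.507 × 172000 × 0.76438 = 66657.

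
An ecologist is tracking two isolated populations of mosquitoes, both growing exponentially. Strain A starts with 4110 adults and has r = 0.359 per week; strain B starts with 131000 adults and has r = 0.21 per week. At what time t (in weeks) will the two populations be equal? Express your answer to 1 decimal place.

Set 4110·e^(0.359t) = 131000·e^(0.21t).
e^((0.359 − 0.21)t) = 131000/4110 → e^(0.149·t) = 31.873.
0.149·t = ln(31.873) = 3.4618, so t = 3.4618/0.149 = 23.233.

23.2 weeks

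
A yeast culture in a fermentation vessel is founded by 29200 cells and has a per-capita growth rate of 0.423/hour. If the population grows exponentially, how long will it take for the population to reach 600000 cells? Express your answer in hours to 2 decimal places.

Set N₀·e^(rt) = 600000: e^(0.423·t) = 600000/29200 = 20.548.
0.423·t = ln(20.548) = 3.0228, so t = 3.0228/0.423 = 7.146.

7.15 hours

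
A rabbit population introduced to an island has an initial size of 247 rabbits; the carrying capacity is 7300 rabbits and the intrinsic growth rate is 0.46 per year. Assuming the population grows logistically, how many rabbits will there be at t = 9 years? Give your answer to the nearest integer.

A = (K − N₀)/N₀ = (7300 − 247)/247 = 28.555.
N(t) = K/(1 + A·e^(−rt)) = 7300/(1 + 28.555×e^(−0.46×9)).
e^(−4.14) = 0.015923; denominator = 1 + 28.555×0.015923 = 1.4547.
N = 7300/1.4547 = 5018.31.

5018 rabbits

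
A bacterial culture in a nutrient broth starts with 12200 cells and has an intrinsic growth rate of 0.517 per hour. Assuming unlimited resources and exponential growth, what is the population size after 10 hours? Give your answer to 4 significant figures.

N(t) = N₀·e^(rt) = 12200 × e^(0.517×10) = 12200 × e^5.17.
e^5.17 ≈ 175.91, so N ≈ 12200 × 175.91 = 2.146161×10^6.

2146000 cells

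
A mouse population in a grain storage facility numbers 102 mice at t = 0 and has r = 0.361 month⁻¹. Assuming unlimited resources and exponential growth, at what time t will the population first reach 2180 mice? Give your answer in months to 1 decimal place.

8.5 months

Set N₀·e^(rt) = 2180: e^(0.361·t) = 2180/102 = 21.373.
0.361·t = ln(21.373) = 3.0621, so t = 3.0621/0.361 = 8.4823.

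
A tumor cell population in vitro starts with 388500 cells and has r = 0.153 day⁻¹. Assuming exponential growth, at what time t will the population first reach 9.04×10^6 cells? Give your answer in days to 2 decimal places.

Set N₀·e^(rt) = 9.04×10^6: e^(0.153·t) = 9.04×10^6/388500 = 23.269.
0.153·t = ln(23.269) = 3.1471, so t = 3.1471/0.153 = 20.569.

20.57 days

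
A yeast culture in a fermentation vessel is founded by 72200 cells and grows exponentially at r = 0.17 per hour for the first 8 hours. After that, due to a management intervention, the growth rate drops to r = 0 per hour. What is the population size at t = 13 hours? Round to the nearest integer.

Phase 1: N(8) = 72200·e^(0.17×8) = 72200·e^1.36 = 281305.
Phase 2 runs for 13 − 8 = 5 hours at r = 0.
N(13) = 281305·e^(0×5) = 281305·e^0 = 281305.

281305 cells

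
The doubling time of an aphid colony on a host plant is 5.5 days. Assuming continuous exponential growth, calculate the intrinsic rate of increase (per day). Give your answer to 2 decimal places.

r = ln(2)/t_d = 0.6931/5.5 = 0.12603.

0.13 per day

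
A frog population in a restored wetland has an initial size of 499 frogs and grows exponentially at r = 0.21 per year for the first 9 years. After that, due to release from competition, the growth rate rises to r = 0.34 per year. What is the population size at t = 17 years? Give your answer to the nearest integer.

Phase 1: N(9) = 499·e^(0.21×9) = 499·e^1.89 = 3303.06.
Phase 2 runs for 17 − 9 = 8 years at r = 0.34.
N(17) = 3303.06·e^(0.34×8) = 3303.06·e^2.72 = 50141.6.

50142 frogs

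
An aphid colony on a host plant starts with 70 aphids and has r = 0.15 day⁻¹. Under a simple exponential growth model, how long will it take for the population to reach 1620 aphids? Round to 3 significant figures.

20.9 days

Set N₀·e^(rt) = 1620: e^(0.15·t) = 1620/70 = 23.143.
0.15·t = ln(23.143) = 3.1417, so t = 3.1417/0.15 = 20.945.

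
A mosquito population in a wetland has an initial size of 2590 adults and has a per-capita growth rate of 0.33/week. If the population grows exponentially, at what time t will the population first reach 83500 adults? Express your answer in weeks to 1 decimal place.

10.5 weeks

Set N₀·e^(rt) = 83500: e^(0.33·t) = 83500/2590 = 32.239.
0.33·t = ln(32.239) = 3.4732, so t = 3.4732/0.33 = 10.525.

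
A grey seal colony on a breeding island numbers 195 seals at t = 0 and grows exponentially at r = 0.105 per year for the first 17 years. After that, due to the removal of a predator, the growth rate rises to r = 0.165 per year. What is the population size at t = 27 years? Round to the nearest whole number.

Phase 1: N(17) = 195·e^(0.105×17) = 195·e^1.785 = 1162.12.
Phase 2 runs for 27 − 17 = 10 years at r = 0.165.
N(27) = 1162.12·e^(0.165×10) = 1162.12·e^1.65 = 6051.13.

6051 seals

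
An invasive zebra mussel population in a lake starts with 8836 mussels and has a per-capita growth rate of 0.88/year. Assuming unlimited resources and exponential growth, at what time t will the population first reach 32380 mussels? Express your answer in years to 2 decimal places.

Set N₀·e^(rt) = 32380: e^(0.88·t) = 32380/8836 = 3.6646.
0.88·t = ln(3.6646) = 1.2987, so t = 1.2987/0.88 = 1.4758.

1.48 years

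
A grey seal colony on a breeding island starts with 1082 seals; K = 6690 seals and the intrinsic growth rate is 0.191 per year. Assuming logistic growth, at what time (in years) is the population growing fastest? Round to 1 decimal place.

8.6 years

Logistic growth is fastest at N = K/2 = 3345.
A = (K − N₀)/N₀ = 5.183. Set K/(1 + A·e^(−rt)) = K/2 → A·e^(−rt) = 1.
e^(−0.191t) = 1/5.183 = 0.192939, so t = ln(5.183)/0.191 = 1.6454/0.191 = 8.6146.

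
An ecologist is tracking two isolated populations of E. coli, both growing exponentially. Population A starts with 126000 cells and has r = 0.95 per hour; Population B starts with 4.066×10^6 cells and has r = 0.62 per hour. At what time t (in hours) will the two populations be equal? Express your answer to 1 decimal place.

Set 126000·e^(0.95t) = 4.066×10^6·e^(0.62t).
e^((0.95 − 0.62)t) = 4.066×10^6/126000 → e^(0.33·t) = 32.27.
0.33·t = ln(32.27) = 3.4741, so t = 3.4741/0.33 = 10.528.

10.5 hours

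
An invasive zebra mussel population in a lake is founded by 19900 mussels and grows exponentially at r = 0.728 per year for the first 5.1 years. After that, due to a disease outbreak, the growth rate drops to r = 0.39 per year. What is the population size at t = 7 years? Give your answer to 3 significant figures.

1710000 mussels

Phase 1: N(5.1) = 19900·e^(0.728×5.1) = 19900·e^3.713 = 815270.
Phase 2 runs for 7 − 5.1 = 1.9 years at r = 0.39.
N(7) = 815270·e^(0.39×1.9) = 815270·e^0.741 = 1.710464×10^6.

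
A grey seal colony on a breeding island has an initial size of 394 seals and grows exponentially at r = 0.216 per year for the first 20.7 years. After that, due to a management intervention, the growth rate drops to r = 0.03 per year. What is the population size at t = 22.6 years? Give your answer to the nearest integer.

36481 seals

Phase 1: N(20.7) = 394·e^(0.216×20.7) = 394·e^4.471 = 34459.9.
Phase 2 runs for 22.6 − 20.7 = 1.9 years at r = 0.03.
N(22.6) = 34459.9·e^(0.03×1.9) = 34459.9·e^0.057 = 36481.1.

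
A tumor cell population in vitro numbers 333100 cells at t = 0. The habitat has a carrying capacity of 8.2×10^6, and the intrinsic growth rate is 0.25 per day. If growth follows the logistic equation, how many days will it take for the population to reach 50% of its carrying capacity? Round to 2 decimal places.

A = (K − N₀)/N₀ = (8.2×10^6 − 333100)/333100 = 23.617.
Solve 8.2×10^6/(1 + 23.617·e^(−0.25t)) = 4.1×10^6: 1 + 23.617·e^(−0.25t) = 2, so e^(−0.25t) = 0.042342.
−0.25·t = ln(0.042342) = -3.162, so t = 3.162/0.25 = 12.648.

12.65 days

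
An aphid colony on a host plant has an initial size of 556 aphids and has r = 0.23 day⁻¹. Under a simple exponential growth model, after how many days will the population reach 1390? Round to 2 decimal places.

Set N₀·e^(rt) = 1390: e^(0.23·t) = 1390/556 = 2.5.
0.23·t = ln(2.5) = 0.91629, so t = 0.91629/0.23 = 3.9839.

3.98 days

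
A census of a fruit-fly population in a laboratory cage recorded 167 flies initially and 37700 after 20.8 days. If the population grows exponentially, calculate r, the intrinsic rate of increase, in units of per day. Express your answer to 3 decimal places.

0.261 per day

From N(t) = N₀·e^(rt): e^(r·20.8) = 37700/167 = 225.75.
r·20.8 = ln(225.75) = 5.4194, so r = 5.4194/20.8 = 0.26055.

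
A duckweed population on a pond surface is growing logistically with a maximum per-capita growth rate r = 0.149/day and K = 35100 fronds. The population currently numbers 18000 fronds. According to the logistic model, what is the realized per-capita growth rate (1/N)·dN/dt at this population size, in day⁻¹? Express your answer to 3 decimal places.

(1/N)·dN/dt = r(1 − N/K) = 0.149 × (1 − 18000/35100).
= 0.149 × 0.48718 = 0.07259.

0.073 per day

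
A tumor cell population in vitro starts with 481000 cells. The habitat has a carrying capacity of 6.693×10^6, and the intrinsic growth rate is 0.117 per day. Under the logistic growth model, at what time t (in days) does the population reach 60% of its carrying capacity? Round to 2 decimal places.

25.33 days

A = (K − N₀)/N₀ = (6.693×10^6 − 481000)/481000 = 12.915.
Solve 6.693×10^6/(1 + 12.915·e^(−0.117t)) = 4.0158×10^6: 1 + 12.915·e^(−0.117t) = 1.6667, so e^(−0.117t) = 0.0516205.
−0.117·t = ln(0.0516205) = -2.9638, so t = 2.9638/0.117 = 25.332.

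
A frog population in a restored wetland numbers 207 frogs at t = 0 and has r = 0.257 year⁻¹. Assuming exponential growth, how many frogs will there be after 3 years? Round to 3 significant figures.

448 frogs

N(t) = N₀·e^(rt) = 207 × e^(0.257×3) = 207 × e^0.771.
e^0.771 ≈ 2.1619, so N ≈ 207 × 2.1619 = 447.519.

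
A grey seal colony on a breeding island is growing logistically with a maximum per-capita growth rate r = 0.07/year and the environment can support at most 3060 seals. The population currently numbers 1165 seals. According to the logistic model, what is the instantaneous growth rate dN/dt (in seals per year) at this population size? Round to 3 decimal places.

50.502 seals per year

dN/dt = rN(1 − N/K) = 0.07 × 1165 × (1 − 1165/3060).
1 − 1165/3060 = 0.61928; dN/dt = 0.07 × 1165 × 0.61928 = 50.502.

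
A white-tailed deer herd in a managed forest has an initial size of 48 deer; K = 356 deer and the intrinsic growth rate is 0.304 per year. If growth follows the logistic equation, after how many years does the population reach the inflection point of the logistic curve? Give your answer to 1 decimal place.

Logistic growth is fastest at N = K/2 = 178.
A = (K − N₀)/N₀ = 6.4167. Set K/(1 + A·e^(−rt)) = K/2 → A·e^(−rt) = 1.
e^(−0.304t) = 1/6.4167 = 0.155844, so t = ln(6.4167)/0.304 = 1.8589/0.304 = 6.1148.

6.1 years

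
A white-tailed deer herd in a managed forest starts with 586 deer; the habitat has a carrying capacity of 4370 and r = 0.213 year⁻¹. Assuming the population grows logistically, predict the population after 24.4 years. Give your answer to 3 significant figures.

A = (K − N₀)/N₀ = (4370 − 586)/586 = 6.4573.
N(t) = K/(1 + A·e^(−rt)) = 4370/(1 + 6.4573×e^(−0.213×24.4)).
e^(−5.197) = 0.005532; denominator = 1 + 6.4573×0.005532 = 1.0357.
N = 4370/1.0357 = 4219.28.

4220 deer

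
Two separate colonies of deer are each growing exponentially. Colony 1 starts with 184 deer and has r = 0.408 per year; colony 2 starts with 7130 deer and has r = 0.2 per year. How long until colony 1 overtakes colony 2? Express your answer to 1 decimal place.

Set 184·e^(0.408t) = 7130·e^(0.2t).
e^((0.408 − 0.2)t) = 7130/184 → e^(0.208·t) = 38.75.
0.208·t = ln(38.75) = 3.6571, so t = 3.6571/0.208 = 17.582.

17.6 years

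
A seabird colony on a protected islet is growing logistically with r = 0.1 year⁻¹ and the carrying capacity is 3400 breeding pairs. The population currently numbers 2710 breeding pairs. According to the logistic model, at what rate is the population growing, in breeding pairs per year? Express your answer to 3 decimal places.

dN/dt = rN(1 − N/K) = 0.1 × 2710 × (1 − 2710/3400).
1 − 2710/3400 = 0.20294; dN/dt = 0.1 × 2710 × 0.20294 = 54.997.

54.997 breeding pairs per year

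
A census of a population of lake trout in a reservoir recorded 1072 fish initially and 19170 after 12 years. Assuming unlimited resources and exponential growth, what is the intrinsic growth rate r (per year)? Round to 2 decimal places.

From N(t) = N₀·e^(rt): e^(r·12) = 19170/1072 = 17.882.
r·12 = ln(17.882) = 2.8838, so r = 2.8838/12 = 0.24032.

0.24 per year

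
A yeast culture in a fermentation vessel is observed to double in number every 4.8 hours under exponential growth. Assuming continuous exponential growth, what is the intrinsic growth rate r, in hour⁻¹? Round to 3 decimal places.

r = ln(2)/t_d = 0.6931/4.8 = 0.14441.

0.144 per hour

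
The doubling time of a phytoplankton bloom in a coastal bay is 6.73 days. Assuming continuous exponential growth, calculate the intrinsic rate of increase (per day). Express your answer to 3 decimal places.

0.103 per day

r = ln(2)/t_d = 0.6931/6.73 = 0.10299.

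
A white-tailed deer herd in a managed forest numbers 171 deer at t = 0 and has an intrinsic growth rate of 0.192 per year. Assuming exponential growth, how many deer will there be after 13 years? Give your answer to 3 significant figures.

N(t) = N₀·e^(rt) = 171 × e^(0.192×13) = 171 × e^2.496.
e^2.496 ≈ 12.134, so N ≈ 171 × 12.134 = 2074.89.

2070 deer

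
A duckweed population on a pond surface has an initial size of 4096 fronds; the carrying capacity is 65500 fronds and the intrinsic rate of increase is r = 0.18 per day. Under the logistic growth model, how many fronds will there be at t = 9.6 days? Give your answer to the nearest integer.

17881 fronds

A = (K − N₀)/N₀ = (65500 − 4096)/4096 = 14.991.
N(t) = K/(1 + A·e^(−rt)) = 65500/(1 + 14.991×e^(−0.18×9.6)).
e^(−1.728) = 0.17764; denominator = 1 + 14.991×0.17764 = 3.663.
N = 65500/3.663 = 17881.4.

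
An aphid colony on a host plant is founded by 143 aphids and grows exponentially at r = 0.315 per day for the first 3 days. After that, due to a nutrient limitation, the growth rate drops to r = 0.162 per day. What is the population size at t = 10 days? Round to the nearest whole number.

Phase 1: N(3) = 143·e^(0.315×3) = 143·e^0.945 = 367.912.
Phase 2 runs for 10 − 3 = 7 days at r = 0.162.
N(10) = 367.912·e^(0.162×7) = 367.912·e^1.134 = 1143.49.

1143 aphids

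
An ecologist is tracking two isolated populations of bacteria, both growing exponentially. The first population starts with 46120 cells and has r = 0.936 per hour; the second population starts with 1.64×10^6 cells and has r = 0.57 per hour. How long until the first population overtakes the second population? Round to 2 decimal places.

9.76 hours

Set 46120·e^(0.936t) = 1.64×10^6·e^(0.57t).
e^((0.936 − 0.57)t) = 1.64×10^6/46120 → e^(0.366·t) = 35.559.
0.366·t = ln(35.559) = 3.5712, so t = 3.5712/0.366 = 9.7574.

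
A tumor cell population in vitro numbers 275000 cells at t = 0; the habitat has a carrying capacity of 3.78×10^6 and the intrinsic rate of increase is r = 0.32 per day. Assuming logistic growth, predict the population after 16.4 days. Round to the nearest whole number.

3542590 cells

A = (K − N₀)/N₀ = (3.78×10^6 − 275000)/275000 = 12.745.
N(t) = K/(1 + A·e^(−rt)) = 3.78×10^6/(1 + 12.745×e^(−0.32×16.4)).
e^(−5.248) = 0.005258; denominator = 1 + 12.745×0.005258 = 1.067.
N = 3.78×10^6/1.067 = 3.54259×10^6.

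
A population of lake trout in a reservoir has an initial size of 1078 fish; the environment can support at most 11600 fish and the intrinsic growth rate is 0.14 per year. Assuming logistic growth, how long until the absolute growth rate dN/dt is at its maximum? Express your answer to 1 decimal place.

Logistic growth is fastest at N = K/2 = 5800.
A = (K − N₀)/N₀ = 9.7607. Set K/(1 + A·e^(−rt)) = K/2 → A·e^(−rt) = 1.
e^(−0.14t) = 1/9.7607 = 0.102452, so t = ln(9.7607)/0.14 = 2.2784/0.14 = 16.274.

16.3 years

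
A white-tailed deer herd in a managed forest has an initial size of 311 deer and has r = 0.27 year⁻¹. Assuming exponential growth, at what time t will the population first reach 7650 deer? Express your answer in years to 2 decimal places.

Set N₀·e^(rt) = 7650: e^(0.27·t) = 7650/311 = 24.598.
0.27·t = ln(24.598) = 3.2027, so t = 3.2027/0.27 = 11.862.

11.86 years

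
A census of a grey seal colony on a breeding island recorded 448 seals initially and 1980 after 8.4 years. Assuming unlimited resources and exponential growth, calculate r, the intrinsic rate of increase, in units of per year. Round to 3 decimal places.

0.177 per year

From N(t) = N₀·e^(rt): e^(r·8.4) = 1980/448 = 4.4196.
r·8.4 = ln(4.4196) = 1.4861, so r = 1.4861/8.4 = 0.17691.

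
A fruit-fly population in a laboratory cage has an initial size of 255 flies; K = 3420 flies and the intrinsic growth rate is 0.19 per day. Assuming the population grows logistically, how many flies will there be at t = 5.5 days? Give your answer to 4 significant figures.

A = (K − N₀)/N₀ = (3420 − 255)/255 = 12.412.
N(t) = K/(1 + A·e^(−rt)) = 3420/(1 + 12.412×e^(−0.19×5.5)).
e^(−1.045) = 0.35169; denominator = 1 + 12.412×0.35169 = 5.3651.
N = 3420/5.3651 = 637.451.

637.5 flies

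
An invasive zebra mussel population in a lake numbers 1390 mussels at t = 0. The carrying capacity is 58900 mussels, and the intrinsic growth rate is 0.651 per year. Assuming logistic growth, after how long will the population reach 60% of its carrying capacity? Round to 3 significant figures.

A = (K − N₀)/N₀ = (58900 − 1390)/1390 = 41.374.
Solve 58900/(1 + 41.374·e^(−0.651t)) = 35340: 1 + 41.374·e^(−0.651t) = 1.6667, so e^(−0.651t) = 0.0161131.
−0.651·t = ln(0.0161131) = -4.1281, so t = 4.1281/0.651 = 6.3412.

6.34 years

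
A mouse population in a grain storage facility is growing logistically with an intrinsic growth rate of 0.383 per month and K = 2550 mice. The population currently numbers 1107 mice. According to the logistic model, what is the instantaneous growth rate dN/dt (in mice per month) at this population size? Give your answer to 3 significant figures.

240 mice per month

dN/dt = rN(1 − N/K) = 0.383 × 1107 × (1 − 1107/2550).
1 − 1107/2550 = 0.56588; dN/dt = 0.383 × 1107 × 0.56588 = 239.92.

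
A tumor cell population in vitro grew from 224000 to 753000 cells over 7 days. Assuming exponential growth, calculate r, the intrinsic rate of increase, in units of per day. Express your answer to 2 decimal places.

0.17 per day

From N(t) = N₀·e^(rt): e^(r·7) = 753000/224000 = 3.3616.
r·7 = ln(3.3616) = 1.2124, so r = 1.2124/7 = 0.1732.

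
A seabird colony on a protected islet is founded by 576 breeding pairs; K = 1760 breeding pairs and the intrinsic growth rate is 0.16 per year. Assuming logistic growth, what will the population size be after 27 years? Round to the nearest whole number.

A = (K − N₀)/N₀ = (1760 − 576)/576 = 2.0556.
N(t) = K/(1 + A·e^(−rt)) = 1760/(1 + 2.0556×e^(−0.16×27)).
e^(−4.32) = 0.0133; denominator = 1 + 2.0556×0.0133 = 1.0273.
N = 1760/1.0273 = 1713.16.

1713 breeding pairs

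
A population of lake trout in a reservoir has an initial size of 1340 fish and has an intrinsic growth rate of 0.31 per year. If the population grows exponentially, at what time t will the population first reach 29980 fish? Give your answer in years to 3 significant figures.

Set N₀·e^(rt) = 29980: e^(0.31·t) = 29980/1340 = 22.373.
0.31·t = ln(22.373) = 3.1079, so t = 3.1079/0.31 = 10.025.

10.0 years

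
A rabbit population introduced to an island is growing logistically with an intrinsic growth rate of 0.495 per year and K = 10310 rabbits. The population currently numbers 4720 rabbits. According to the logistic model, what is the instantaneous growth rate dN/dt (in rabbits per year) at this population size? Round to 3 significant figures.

1270 rabbits per year

dN/dt = rN(1 − N/K) = 0.495 × 4720 × (1 − 4720/10310).
1 − 4720/10310 = 0.54219; dN/dt = 0.495 × 4720 × 0.54219 = 1266.8.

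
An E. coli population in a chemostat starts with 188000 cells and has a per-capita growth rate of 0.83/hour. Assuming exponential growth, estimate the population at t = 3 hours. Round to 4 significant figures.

N(t) = N₀·e^(rt) = 188000 × e^(0.83×3) = 188000 × e^2.49.
e^2.49 ≈ 12.061, so N ≈ 188000 × 12.061 = 2.26752×10^6.

2268000 cells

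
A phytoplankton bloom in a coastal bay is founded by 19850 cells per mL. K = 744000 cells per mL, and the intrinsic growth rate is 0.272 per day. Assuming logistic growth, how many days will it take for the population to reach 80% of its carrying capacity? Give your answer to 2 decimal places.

A = (K − N₀)/N₀ = (744000 − 19850)/19850 = 36.481.
Solve 744000/(1 + 36.481·e^(−0.272t)) = 595200: 1 + 36.481·e^(−0.272t) = 1.25, so e^(−0.272t) = 0.00685286.
−0.272·t = ln(0.00685286) = -4.9831, so t = 4.9831/0.272 = 18.32.

18.32 days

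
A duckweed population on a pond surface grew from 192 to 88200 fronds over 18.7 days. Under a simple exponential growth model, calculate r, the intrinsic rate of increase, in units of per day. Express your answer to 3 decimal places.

From N(t) = N₀·e^(rt): e^(r·18.7) = 88200/192 = 459.38.
r·18.7 = ln(459.38) = 6.1299, so r = 6.1299/18.7 = 0.3278.

0.328 per day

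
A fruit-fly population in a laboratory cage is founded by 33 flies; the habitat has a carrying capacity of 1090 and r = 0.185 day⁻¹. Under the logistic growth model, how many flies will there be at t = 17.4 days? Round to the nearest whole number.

478 flies

A = (K − N₀)/N₀ = (1090 − 33)/33 = 32.03.
N(t) = K/(1 + A·e^(−rt)) = 1090/(1 + 32.03×e^(−0.185×17.4)).
e^(−3.219) = 0.039995; denominator = 1 + 32.03×0.039995 = 2.2811.
N = 1090/2.2811 = 477.849.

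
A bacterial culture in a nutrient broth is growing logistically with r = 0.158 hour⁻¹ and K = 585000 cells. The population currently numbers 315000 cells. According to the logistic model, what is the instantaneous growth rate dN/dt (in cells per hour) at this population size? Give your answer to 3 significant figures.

dN/dt = rN(1 − N/K) = 0.158 × 315000 × (1 − 315000/585000).
1 − 315000/585000 = 0.46154; dN/dt = 0.158 × 315000 × 0.46154 = 22971.

23000 cells per hour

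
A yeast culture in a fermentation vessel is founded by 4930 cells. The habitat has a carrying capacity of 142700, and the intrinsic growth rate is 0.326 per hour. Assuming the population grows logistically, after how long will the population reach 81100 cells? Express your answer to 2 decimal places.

A = (K − N₀)/N₀ = (142700 − 4930)/4930 = 27.945.
Solve 142700/(1 + 27.945·e^(−0.326t)) = 81100: 1 + 27.945·e^(−0.326t) = 1.7596, so e^(−0.326t) = 0.0271802.
−0.326·t = ln(0.0271802) = -3.6053, so t = 3.6053/0.326 = 11.059.

11.06 hours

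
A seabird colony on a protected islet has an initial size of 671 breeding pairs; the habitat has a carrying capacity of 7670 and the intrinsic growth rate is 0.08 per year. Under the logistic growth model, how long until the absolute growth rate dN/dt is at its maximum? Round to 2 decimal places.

Logistic growth is fastest at N = K/2 = 3835.
A = (K − N₀)/N₀ = 10.431. Set K/(1 + A·e^(−rt)) = K/2 → A·e^(−rt) = 1.
e^(−0.08t) = 1/10.431 = 0.0958708, so t = ln(10.431)/0.08 = 2.3448/0.08 = 29.309.

29.31 years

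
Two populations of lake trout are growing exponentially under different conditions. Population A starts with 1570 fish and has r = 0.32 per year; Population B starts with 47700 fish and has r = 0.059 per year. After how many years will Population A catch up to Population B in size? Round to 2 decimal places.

13.08 years

Set 1570·e^(0.32t) = 47700·e^(0.059t).
e^((0.32 − 0.059)t) = 47700/1570 → e^(0.261·t) = 30.382.
0.261·t = ln(30.382) = 3.4139, so t = 3.4139/0.261 = 13.08.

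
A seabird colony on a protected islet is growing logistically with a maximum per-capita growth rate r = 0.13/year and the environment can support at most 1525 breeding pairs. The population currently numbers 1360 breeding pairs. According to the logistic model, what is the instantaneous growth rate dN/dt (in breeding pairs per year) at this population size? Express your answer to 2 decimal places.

dN/dt = rN(1 − N/K) = 0.13 × 1360 × (1 − 1360/1525).
1 − 1360/1525 = 0.1082; dN/dt = 0.13 × 1360 × 0.1082 = 19.129.

19.13 breeding pairs per year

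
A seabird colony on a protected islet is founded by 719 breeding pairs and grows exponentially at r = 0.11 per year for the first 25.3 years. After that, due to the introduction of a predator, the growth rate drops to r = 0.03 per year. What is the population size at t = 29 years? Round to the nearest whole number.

Phase 1: N(25.3) = 719·e^(0.11×25.3) = 719·e^2.783 = 11624.4.
Phase 2 runs for 29 − 25.3 = 3.7 years at r = 0.03.
N(29) = 11624.4·e^(0.03×3.7) = 11624.4·e^0.111 = 12989.

12989 breeding pairs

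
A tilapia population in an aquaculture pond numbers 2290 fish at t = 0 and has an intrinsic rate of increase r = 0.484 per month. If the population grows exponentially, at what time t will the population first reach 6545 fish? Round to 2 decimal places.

Set N₀·e^(rt) = 6545: e^(0.484·t) = 6545/2290 = 2.8581.
0.484·t = ln(2.8581) = 1.0501, so t = 1.0501/0.484 = 2.1697.

2.17 months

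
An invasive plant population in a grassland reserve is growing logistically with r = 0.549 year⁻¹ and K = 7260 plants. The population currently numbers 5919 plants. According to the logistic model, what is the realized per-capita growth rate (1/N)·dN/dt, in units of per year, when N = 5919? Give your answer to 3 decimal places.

(1/N)·dN/dt = r(1 − N/K) = 0.549 × (1 − 5919/7260).
= 0.549 × 0.18471 = 0.10141.

0.101 per year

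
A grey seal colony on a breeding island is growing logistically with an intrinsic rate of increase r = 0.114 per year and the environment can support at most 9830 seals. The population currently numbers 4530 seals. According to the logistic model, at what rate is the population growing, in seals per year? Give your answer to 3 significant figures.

dN/dt = rN(1 − N/K) = 0.114 × 4530 × (1 − 4530/9830).
1 − 4530/9830 = 0.53917; dN/dt = 0.114 × 4530 × 0.53917 = 278.44.

278 seals per year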